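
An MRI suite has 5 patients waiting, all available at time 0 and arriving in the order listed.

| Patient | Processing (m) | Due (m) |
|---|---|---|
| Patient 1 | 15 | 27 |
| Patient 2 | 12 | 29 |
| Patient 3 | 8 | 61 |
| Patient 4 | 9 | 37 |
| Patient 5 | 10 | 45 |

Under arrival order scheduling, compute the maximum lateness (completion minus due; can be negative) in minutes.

FIFO (arrival order): Patient 1 Patient 2 Patient 3 Patient 4 Patient 5.
Patient 1: 0→15, due 27, lateness -12
Patient 2: 15→27, due 29, lateness -2
Patient 3: 27→35, due 61, lateness -26
Patient 4: 35→44, due 37, lateness 7
Patient 5: 44→54, due 45, lateness 9
Maximum = 9.

9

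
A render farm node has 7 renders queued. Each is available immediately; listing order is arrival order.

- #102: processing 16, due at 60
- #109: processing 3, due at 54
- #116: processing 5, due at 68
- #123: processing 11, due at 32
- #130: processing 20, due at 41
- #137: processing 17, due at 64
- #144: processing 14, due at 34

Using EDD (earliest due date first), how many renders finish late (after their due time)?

EDD (increasing due date): #123 #144 #130 #109 #102 #137 #116.
#123: 0→11, due 32, tardiness 0
#144: 11→25, due 34, tardiness 0
#130: 25→45, due 41, tardiness 4
#109: 45→48, due 54, tardiness 0
#102: 48→64, due 60, tardiness 4
#137: 64→81, due 64, tardiness 17
#116: 81→86, due 68, tardiness 18
Late renders: 4.

4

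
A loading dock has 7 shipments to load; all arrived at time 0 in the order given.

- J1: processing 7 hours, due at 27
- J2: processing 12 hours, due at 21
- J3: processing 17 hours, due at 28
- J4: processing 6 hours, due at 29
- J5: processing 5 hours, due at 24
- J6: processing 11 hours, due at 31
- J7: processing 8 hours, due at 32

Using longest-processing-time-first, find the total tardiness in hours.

LPT (decreasing processing time): J3 J2 J6 J7 J1 J4 J5.
J3: 0→17, due 28, tardiness 0
J2: 17→29, due 21, tardiness 8
J6: 29→40, due 31, tardiness 9
J7: 40→48, due 32, tardiness 16
J1: 48→55, due 27, tardiness 28
J4: 55→61, due 29, tardiness 32
J5: 61→66, due 24, tardiness 42
Sum = 0+8+9+16+28+32+42 = 135.

135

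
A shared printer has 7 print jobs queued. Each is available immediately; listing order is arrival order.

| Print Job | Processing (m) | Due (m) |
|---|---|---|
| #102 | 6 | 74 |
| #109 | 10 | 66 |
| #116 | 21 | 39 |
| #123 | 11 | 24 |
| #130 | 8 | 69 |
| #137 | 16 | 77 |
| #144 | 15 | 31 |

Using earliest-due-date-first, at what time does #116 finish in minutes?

EDD (increasing due date): #123 #144 #116 #109 #130 #102 #137.
#123: 0→11
#144: 11→26
#116: 26→47

47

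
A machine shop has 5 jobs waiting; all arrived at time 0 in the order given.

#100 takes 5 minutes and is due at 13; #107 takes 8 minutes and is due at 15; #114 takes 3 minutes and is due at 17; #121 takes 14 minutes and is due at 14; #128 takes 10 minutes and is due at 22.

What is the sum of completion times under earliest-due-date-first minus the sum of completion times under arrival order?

EDD (increasing due date): #100 #121 #107 #114 #128.
#100: 0→5
#121: 5→19
#107: 19→27
#114: 27→30
#128: 30→40
Sum = 5+19+27+30+40 = 121.
FIFO (arrival order): #100 #107 #114 #121 #128.
#100: 0→5
#107: 5→13
#114: 13→16
#121: 16→30
#128: 30→40
Sum = 5+13+16+30+40 = 104.
Difference = 121 − 104 = 17.

17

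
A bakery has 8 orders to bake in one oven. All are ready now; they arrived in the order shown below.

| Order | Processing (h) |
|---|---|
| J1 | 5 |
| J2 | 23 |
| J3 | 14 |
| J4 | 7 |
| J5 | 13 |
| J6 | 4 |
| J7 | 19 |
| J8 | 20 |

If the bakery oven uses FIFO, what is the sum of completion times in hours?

442

FIFO (arrival order): J1 J2 J3 J4 J5 J6 J7 J8.
J1: 0→5
J2: 5→28
J3: 28→42
J4: 42→49
J5: 49→62
J6: 62→66
J7: 66→85
J8: 85→105
Sum = 5+28+42+49+62+66+85+105 = 442.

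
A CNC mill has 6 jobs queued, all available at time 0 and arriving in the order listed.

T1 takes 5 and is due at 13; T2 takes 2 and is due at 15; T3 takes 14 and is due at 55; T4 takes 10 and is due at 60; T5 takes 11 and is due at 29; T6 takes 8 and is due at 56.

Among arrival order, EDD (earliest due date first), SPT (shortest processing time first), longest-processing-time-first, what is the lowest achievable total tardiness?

0

FIFO (arrival order): T1 T2 T3 T4 T5 T6.
T1: 0→5, due 13, tardiness 0
T2: 5→7, due 15, tardiness 0
T3: 7→21, due 55, tardiness 0
T4: 21→31, due 60, tardiness 0
T5: 31→42, due 29, tardiness 13
T6: 42→50, due 56, tardiness 0
Sum = 0+0+0+0+13+0 = 13.
EDD (increasing due date): T1 T2 T5 T3 T6 T4.
T1: 0→5, due 13, tardiness 0
T2: 5→7, due 15, tardiness 0
T5: 7→18, due 29, tardiness 0
T3: 18→32, due 55, tardiness 0
T6: 32→40, due 56, tardiness 0
T4: 40→50, due 60, tardiness 0
Sum = 0+0+0+0+0+0 = 0.
SPT (increasing processing time): T2 T1 T6 T4 T5 T3.
T2: 0→2, due 15, tardiness 0
T1: 2→7, due 13, tardiness 0
T6: 7→15, due 56, tardiness 0
T4: 15→25, due 60, tardiness 0
T5: 25→36, due 29, tardiness 7
T3: 36→50, due 55, tardiness 0
Sum = 0+0+0+0+7+0 = 7.
LPT (decreasing processing time): T3 T5 T4 T6 T1 T2.
T3: 0→14, due 55, tardiness 0
T5: 14→25, due 29, tardiness 0
T4: 25→35, due 60, tardiness 0
T6: 35→43, due 56, tardiness 0
T1: 43→48, due 13, tardiness 35
T2: 48→50, due 15, tardiness 35
Sum = 0+0+0+0+35+35 = 70.
FIFO 13, EDD 0, SPT 7, LPT 70 → minimum 0.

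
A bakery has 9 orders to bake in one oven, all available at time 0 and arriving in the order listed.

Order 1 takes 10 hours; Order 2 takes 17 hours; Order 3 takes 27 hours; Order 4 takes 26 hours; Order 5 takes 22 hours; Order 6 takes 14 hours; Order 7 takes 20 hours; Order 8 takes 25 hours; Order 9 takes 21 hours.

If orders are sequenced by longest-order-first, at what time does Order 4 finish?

53

LPT (decreasing processing time): Order 3 Order 4 Order 8 Order 5 Order 9 Order 7 Order 2 Order 6 Order 1.
Order 3: 0→27
Order 4: 27→53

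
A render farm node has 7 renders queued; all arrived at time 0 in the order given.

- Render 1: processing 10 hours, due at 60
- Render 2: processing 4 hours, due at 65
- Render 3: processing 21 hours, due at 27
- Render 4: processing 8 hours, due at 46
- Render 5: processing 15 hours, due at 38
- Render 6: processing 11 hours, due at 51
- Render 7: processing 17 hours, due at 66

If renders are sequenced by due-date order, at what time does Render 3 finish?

EDD (increasing due date): Render 3 Render 5 Render 4 Render 6 Render 1 Render 2 Render 7.
Render 3: 0→21

21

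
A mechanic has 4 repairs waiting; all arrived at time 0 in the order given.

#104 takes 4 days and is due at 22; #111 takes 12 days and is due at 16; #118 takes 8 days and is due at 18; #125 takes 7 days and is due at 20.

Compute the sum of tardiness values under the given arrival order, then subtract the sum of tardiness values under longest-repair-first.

-1

FIFO (arrival order): #104 #111 #118 #125.
#104: 0→4, due 22, tardiness 0
#111: 4→16, due 16, tardiness 0
#118: 16→24, due 18, tardiness 6
#125: 24→31, due 20, tardiness 11
Sum = 0+0+6+11 = 17.
LPT (decreasing processing time): #111 #118 #125 #104.
#111: 0→12, due 16, tardiness 0
#118: 12→20, due 18, tardiness 2
#125: 20→27, due 20, tardiness 7
#104: 27→31, due 22, tardiness 9
Sum = 0+2+7+9 = 18.
Difference = 17 − 18 = -1.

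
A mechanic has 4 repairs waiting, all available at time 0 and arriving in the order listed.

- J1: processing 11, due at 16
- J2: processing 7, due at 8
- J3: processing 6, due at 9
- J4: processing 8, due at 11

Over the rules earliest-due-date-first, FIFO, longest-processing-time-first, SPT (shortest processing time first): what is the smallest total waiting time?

40

EDD (increasing due date): J2 J3 J4 J1.
J2: waits 0, runs 0→7
J3: waits 7, runs 7→13
J4: waits 13, runs 13→21
J1: waits 21, runs 21→32
Sum = 0+7+13+21 = 41.
FIFO (arrival order): J1 J2 J3 J4.
J1: waits 0, runs 0→11
J2: waits 11, runs 11→18
J3: waits 18, runs 18→24
J4: waits 24, runs 24→32
Sum = 0+11+18+24 = 53.
LPT (decreasing processing time): J1 J4 J2 J3.
J1: waits 0, runs 0→11
J4: waits 11, runs 11→19
J2: waits 19, runs 19→26
J3: waits 26, runs 26→32
Sum = 0+11+19+26 = 56.
SPT (increasing processing time): J3 J2 J4 J1.
J3: waits 0, runs 0→6
J2: waits 6, runs 6→13
J4: waits 13, runs 13→21
J1: waits 21, runs 21→32
Sum = 0+6+13+21 = 40.
EDD 41, FIFO 53, LPT 56, SPT 40 → minimum 40.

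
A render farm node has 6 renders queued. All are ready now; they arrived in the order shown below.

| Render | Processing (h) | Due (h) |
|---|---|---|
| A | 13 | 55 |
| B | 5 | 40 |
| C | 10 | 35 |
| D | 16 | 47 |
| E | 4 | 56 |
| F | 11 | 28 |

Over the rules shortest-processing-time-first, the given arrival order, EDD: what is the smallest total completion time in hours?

SPT (increasing processing time): E B C F A D.
E: 0→4
B: 4→9
C: 9→19
F: 19→30
A: 30→43
D: 43→59
Sum = 4+9+19+30+43+59 = 164.
FIFO (arrival order): A B C D E F.
A: 0→13
B: 13→18
C: 18→28
D: 28→44
E: 44→48
F: 48→59
Sum = 13+18+28+44+48+59 = 210.
EDD (increasing due date): F C B D A E.
F: 0→11
C: 11→21
B: 21→26
D: 26→42
A: 42→55
E: 55→59
Sum = 11+21+26+42+55+59 = 214.
SPT 164, FIFO 210, EDD 214 → minimum 164.

164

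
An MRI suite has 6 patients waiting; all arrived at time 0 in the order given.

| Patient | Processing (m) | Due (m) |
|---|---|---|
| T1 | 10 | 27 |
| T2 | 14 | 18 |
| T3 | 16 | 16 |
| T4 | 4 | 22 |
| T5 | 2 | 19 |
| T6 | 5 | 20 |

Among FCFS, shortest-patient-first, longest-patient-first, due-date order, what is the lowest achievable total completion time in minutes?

126

FIFO (arrival order): T1 T2 T3 T4 T5 T6.
T1: 0→10
T2: 10→24
T3: 24→40
T4: 40→44
T5: 44→46
T6: 46→51
Sum = 10+24+40+44+46+51 = 215.
SPT (increasing processing time): T5 T4 T6 T1 T2 T3.
T5: 0→2
T4: 2→6
T6: 6→11
T1: 11→21
T2: 21→35
T3: 35→51
Sum = 2+6+11+21+35+51 = 126.
LPT (decreasing processing time): T3 T2 T1 T6 T4 T5.
T3: 0→16
T2: 16→30
T1: 30→40
T6: 40→45
T4: 45→49
T5: 49→51
Sum = 16+30+40+45+49+51 = 231.
EDD (increasing due date): T3 T2 T5 T6 T4 T1.
T3: 0→16
T2: 16→30
T5: 30→32
T6: 32→37
T4: 37→41
T1: 41→51
Sum = 16+30+32+37+41+51 = 207.
FIFO 215, SPT 126, LPT 231, EDD 207 → minimum 126.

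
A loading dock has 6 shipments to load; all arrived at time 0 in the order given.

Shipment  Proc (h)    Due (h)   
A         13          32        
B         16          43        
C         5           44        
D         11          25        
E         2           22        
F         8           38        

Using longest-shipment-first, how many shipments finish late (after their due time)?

4

LPT (decreasing processing time): B A D F C E.
B: 0→16, due 43, tardiness 0
A: 16→29, due 32, tardiness 0
D: 29→40, due 25, tardiness 15
F: 40→48, due 38, tardiness 10
C: 48→53, due 44, tardiness 9
E: 53→55, due 22, tardiness 33
Late shipments: 4.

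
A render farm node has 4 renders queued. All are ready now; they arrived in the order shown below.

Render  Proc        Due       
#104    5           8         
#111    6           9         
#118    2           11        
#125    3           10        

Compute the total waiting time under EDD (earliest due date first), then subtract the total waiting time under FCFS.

1

EDD (increasing due date): #104 #111 #125 #118.
#104: waits 0, runs 0→5
#111: waits 5, runs 5→11
#125: waits 11, runs 11→14
#118: waits 14, runs 14→16
Sum = 0+5+11+14 = 30.
FIFO (arrival order): #104 #111 #118 #125.
#104: waits 0, runs 0→5
#111: waits 5, runs 5→11
#118: waits 11, runs 11→13
#125: waits 13, runs 13→16
Sum = 0+5+11+13 = 29.
Difference = 30 − 29 = 1.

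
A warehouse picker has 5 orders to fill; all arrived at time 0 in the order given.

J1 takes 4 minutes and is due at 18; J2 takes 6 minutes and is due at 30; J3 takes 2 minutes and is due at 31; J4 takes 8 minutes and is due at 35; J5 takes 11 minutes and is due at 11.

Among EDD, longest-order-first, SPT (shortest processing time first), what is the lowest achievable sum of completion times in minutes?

71

EDD (increasing due date): J5 J1 J2 J3 J4.
J5: 0→11
J1: 11→15
J2: 15→21
J3: 21→23
J4: 23→31
Sum = 11+15+21+23+31 = 101.
LPT (decreasing processing time): J5 J4 J2 J1 J3.
J5: 0→11
J4: 11→19
J2: 19→25
J1: 25→29
J3: 29→31
Sum = 11+19+25+29+31 = 115.
SPT (increasing processing time): J3 J1 J2 J4 J5.
J3: 0→2
J1: 2→6
J2: 6→12
J4: 12→20
J5: 20→31
Sum = 2+6+12+20+31 = 71.
EDD 101, LPT 115, SPT 71 → minimum 71.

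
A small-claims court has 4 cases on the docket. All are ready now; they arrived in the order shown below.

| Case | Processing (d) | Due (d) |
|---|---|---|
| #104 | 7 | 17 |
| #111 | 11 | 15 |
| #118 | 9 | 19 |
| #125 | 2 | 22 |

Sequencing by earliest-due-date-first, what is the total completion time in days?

EDD (increasing due date): #111 #104 #118 #125.
#111: 0→11
#104: 11→18
#118: 18→27
#125: 27→29
Sum = 11+18+27+29 = 85.

85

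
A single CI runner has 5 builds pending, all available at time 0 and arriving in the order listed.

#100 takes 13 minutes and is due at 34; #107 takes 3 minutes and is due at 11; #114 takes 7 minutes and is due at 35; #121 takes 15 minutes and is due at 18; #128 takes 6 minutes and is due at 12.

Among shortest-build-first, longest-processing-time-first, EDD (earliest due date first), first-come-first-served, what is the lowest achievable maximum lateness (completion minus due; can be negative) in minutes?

SPT (increasing processing time): #107 #128 #114 #100 #121.
#107: 0→3, due 11, lateness -8
#128: 3→9, due 12, lateness -3
#114: 9→16, due 35, lateness -19
#100: 16→29, due 34, lateness -5
#121: 29→44, due 18, lateness 26
Maximum = 26.
LPT (decreasing processing time): #121 #100 #114 #128 #107.
#121: 0→15, due 18, lateness -3
#100: 15→28, due 34, lateness -6
#114: 28→35, due 35, lateness 0
#128: 35→41, due 12, lateness 29
#107: 41→44, due 11, lateness 33
Maximum = 33.
EDD (increasing due date): #107 #128 #121 #100 #114.
#107: 0→3, due 11, lateness -8
#128: 3→9, due 12, lateness -3
#121: 9→24, due 18, lateness 6
#100: 24→37, due 34, lateness 3
#114: 37→44, due 35, lateness 9
Maximum = 9.
FIFO (arrival order): #100 #107 #114 #121 #128.
#100: 0→13, due 34, lateness -21
#107: 13→16, due 11, lateness 5
#114: 16→23, due 35, lateness -12
#121: 23→38, due 18, lateness 20
#128: 38→44, due 12, lateness 32
Maximum = 32.
SPT 26, LPT 33, EDD 9, FIFO 32 → minimum 9.

9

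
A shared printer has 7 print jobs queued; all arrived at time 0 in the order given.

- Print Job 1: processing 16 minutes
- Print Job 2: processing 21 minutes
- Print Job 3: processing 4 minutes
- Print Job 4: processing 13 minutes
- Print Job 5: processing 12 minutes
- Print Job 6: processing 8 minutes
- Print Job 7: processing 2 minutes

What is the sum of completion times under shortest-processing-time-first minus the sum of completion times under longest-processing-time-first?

SPT (increasing processing time): Print Job 7 Print Job 3 Print Job 6 Print Job 5 Print Job 4 Print Job 1 Print Job 2.
Print Job 7: 0→2
Print Job 3: 2→6
Print Job 6: 6→14
Print Job 5: 14→26
Print Job 4: 26→39
Print Job 1: 39→55
Print Job 2: 55→76
Sum = 2+6+14+26+39+55+76 = 218.
LPT (decreasing processing time): Print Job 2 Print Job 1 Print Job 4 Print Job 5 Print Job 6 Print Job 3 Print Job 7.
Print Job 2: 0→21
Print Job 1: 21→37
Print Job 4: 37→50
Print Job 5: 50→62
Print Job 6: 62→70
Print Job 3: 70→74
Print Job 7: 74→76
Sum = 21+37+50+62+70+74+76 = 390.
Difference = 218 − 390 = -172.

-172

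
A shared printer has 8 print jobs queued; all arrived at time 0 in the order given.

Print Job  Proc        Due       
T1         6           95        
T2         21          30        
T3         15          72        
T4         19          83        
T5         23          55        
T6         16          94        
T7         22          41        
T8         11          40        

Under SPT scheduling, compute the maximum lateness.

SPT (increasing processing time): T1 T8 T3 T6 T4 T2 T7 T5.
T1: 0→6, due 95, lateness -89
T8: 6→17, due 40, lateness -23
T3: 17→32, due 72, lateness -40
T6: 32→48, due 94, lateness -46
T4: 48→67, due 83, lateness -16
T2: 67→88, due 30, lateness 58
T7: 88→110, due 41, lateness 69
T5: 110→133, due 55, lateness 78
Maximum = 78.

78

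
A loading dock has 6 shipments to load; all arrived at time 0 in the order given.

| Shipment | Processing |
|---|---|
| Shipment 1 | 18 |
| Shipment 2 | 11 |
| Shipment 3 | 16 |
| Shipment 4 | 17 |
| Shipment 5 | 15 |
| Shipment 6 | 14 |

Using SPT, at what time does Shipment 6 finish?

25

SPT (increasing processing time): Shipment 2 Shipment 6 Shipment 5 Shipment 3 Shipment 4 Shipment 1.
Shipment 2: 0→11
Shipment 6: 11→25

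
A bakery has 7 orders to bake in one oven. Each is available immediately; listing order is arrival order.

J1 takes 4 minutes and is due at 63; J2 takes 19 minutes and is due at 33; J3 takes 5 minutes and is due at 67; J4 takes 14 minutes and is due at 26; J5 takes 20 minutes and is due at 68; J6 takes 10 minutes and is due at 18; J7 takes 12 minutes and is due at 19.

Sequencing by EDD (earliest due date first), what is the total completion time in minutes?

330

EDD (increasing due date): J6 J7 J4 J2 J1 J3 J5.
J6: 0→10
J7: 10→22
J4: 22→36
J2: 36→55
J1: 55→59
J3: 59→64
J5: 64→84
Sum = 10+22+36+55+59+64+84 = 330.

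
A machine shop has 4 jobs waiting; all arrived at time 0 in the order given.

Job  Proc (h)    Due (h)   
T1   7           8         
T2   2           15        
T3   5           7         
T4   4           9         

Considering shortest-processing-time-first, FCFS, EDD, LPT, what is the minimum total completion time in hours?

SPT (increasing processing time): T2 T4 T3 T1.
T2: 0→2
T4: 2→6
T3: 6→11
T1: 11→18
Sum = 2+6+11+18 = 37.
FIFO (arrival order): T1 T2 T3 T4.
T1: 0→7
T2: 7→9
T3: 9→14
T4: 14→18
Sum = 7+9+14+18 = 48.
EDD (increasing due date): T3 T1 T4 T2.
T3: 0→5
T1: 5→12
T4: 12→16
T2: 16→18
Sum = 5+12+16+18 = 51.
LPT (decreasing processing time): T1 T3 T4 T2.
T1: 0→7
T3: 7→12
T4: 12→16
T2: 16→18
Sum = 7+12+16+18 = 53.
SPT 37, FIFO 48, EDD 51, LPT 53 → minimum 37.

37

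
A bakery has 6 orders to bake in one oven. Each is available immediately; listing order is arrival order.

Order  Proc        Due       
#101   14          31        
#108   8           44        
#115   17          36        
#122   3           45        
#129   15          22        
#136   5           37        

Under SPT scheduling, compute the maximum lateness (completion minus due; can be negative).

26

SPT (increasing processing time): #122 #136 #108 #101 #129 #115.
#122: 0→3, due 45, lateness -42
#136: 3→8, due 37, lateness -29
#108: 8→16, due 44, lateness -28
#101: 16→30, due 31, lateness -1
#129: 30→45, due 22, lateness 23
#115: 45→62, due 36, lateness 26
Maximum = 26.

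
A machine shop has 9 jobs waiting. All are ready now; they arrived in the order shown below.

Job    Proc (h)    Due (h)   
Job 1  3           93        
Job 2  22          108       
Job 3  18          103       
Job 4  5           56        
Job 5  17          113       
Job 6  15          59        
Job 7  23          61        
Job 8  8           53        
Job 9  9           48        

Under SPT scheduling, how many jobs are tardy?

SPT (increasing processing time): Job 1 Job 4 Job 8 Job 9 Job 6 Job 5 Job 3 Job 2 Job 7.
Job 1: 0→3, due 93, tardiness 0
Job 4: 3→8, due 56, tardiness 0
Job 8: 8→16, due 53, tardiness 0
Job 9: 16→25, due 48, tardiness 0
Job 6: 25→40, due 59, tardiness 0
Job 5: 40→57, due 113, tardiness 0
Job 3: 57→75, due 103, tardiness 0
Job 2: 75→97, due 108, tardiness 0
Job 7: 97→120, due 61, tardiness 59
Late jobs: 1.

1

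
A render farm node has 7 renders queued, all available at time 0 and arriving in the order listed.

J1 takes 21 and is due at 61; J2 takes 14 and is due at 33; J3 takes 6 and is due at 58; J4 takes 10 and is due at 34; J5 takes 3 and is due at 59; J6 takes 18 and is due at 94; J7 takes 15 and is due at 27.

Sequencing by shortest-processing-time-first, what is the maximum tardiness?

26

SPT (increasing processing time): J5 J3 J4 J2 J7 J6 J1.
J5: 0→3, due 59, tardiness 0
J3: 3→9, due 58, tardiness 0
J4: 9→19, due 34, tardiness 0
J2: 19→33, due 33, tardiness 0
J7: 33→48, due 27, tardiness 21
J6: 48→66, due 94, tardiness 0
J1: 66→87, due 61, tardiness 26
Maximum = 26.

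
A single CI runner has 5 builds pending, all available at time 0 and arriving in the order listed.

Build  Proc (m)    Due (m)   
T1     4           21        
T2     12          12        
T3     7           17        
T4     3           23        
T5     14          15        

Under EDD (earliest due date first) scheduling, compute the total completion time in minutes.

148

EDD (increasing due date): T2 T5 T3 T1 T4.
T2: 0→12
T5: 12→26
T3: 26→33
T1: 33→37
T4: 37→40
Sum = 12+26+33+37+40 = 148.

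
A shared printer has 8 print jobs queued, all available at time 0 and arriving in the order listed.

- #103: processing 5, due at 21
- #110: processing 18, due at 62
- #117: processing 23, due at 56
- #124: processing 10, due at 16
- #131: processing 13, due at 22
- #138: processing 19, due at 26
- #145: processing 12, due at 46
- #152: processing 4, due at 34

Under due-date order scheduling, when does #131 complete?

28

EDD (increasing due date): #124 #103 #131 #138 #152 #145 #117 #110.
#124: 0→10
#103: 10→15
#131: 15→28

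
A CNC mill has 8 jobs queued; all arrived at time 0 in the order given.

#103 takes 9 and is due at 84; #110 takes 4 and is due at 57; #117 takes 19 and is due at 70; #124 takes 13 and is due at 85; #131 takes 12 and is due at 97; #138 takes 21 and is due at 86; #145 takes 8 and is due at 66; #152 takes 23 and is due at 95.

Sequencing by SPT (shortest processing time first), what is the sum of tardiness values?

14

SPT (increasing processing time): #110 #145 #103 #131 #124 #117 #138 #152.
#110: 0→4, due 57, tardiness 0
#145: 4→12, due 66, tardiness 0
#103: 12→21, due 84, tardiness 0
#131: 21→33, due 97, tardiness 0
#124: 33→46, due 85, tardiness 0
#117: 46→65, due 70, tardiness 0
#138: 65→86, due 86, tardiness 0
#152: 86→109, due 95, tardiness 14
Sum = 0+0+0+0+0+0+0+14 = 14.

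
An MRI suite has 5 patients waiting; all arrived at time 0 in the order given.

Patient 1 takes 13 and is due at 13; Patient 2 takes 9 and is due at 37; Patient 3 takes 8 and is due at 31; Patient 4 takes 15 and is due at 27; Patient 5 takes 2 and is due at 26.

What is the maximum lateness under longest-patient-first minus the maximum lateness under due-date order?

11

LPT (decreasing processing time): Patient 4 Patient 1 Patient 2 Patient 3 Patient 5.
Patient 4: 0→15, due 27, lateness -12
Patient 1: 15→28, due 13, lateness 15
Patient 2: 28→37, due 37, lateness 0
Patient 3: 37→45, due 31, lateness 14
Patient 5: 45→47, due 26, lateness 21
Maximum = 21.
EDD (increasing due date): Patient 1 Patient 5 Patient 4 Patient 3 Patient 2.
Patient 1: 0→13, due 13, lateness 0
Patient 5: 13→15, due 26, lateness -11
Patient 4: 15→30, due 27, lateness 3
Patient 3: 30→38, due 31, lateness 7
Patient 2: 38→47, due 37, lateness 10
Maximum = 10.
Difference = 21 − 10 = 11.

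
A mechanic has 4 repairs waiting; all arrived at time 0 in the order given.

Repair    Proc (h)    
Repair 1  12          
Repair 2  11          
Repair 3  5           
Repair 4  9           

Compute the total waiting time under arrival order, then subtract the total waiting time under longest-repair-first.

-4

FIFO (arrival order): Repair 1 Repair 2 Repair 3 Repair 4.
Repair 1: waits 0, runs 0→12
Repair 2: waits 12, runs 12→23
Repair 3: waits 23, runs 23→28
Repair 4: waits 28, runs 28→37
Sum = 0+12+23+28 = 63.
LPT (decreasing processing time): Repair 1 Repair 2 Repair 4 Repair 3.
Repair 1: waits 0, runs 0→12
Repair 2: waits 12, runs 12→23
Repair 4: waits 23, runs 23→32
Repair 3: waits 32, runs 32→37
Sum = 0+12+23+32 = 67.
Difference = 63 − 67 = -4.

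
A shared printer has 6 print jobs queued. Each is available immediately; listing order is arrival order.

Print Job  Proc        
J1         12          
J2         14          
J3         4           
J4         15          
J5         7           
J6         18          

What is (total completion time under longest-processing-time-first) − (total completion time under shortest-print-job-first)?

96

LPT (decreasing processing time): J6 J4 J2 J1 J5 J3.
J6: 0→18
J4: 18→33
J2: 33→47
J1: 47→59
J5: 59→66
J3: 66→70
Sum = 18+33+47+59+66+70 = 293.
SPT (increasing processing time): J3 J5 J1 J2 J4 J6.
J3: 0→4
J5: 4→11
J1: 11→23
J2: 23→37
J4: 37→52
J6: 52→70
Sum = 4+11+23+37+52+70 = 197.
Difference = 293 − 197 = 96.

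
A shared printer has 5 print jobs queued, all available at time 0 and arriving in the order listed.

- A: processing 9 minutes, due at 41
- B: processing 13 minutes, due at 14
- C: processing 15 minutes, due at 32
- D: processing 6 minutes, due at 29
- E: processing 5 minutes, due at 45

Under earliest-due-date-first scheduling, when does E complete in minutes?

48

EDD (increasing due date): B D C A E.
B: 0→13
D: 13→19
C: 19→34
A: 34→43
E: 43→48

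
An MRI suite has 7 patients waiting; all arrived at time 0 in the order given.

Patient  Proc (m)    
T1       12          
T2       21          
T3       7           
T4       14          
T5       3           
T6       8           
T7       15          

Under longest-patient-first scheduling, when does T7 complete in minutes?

36

LPT (decreasing processing time): T2 T7 T4 T1 T6 T3 T5.
T2: 0→21
T7: 21→36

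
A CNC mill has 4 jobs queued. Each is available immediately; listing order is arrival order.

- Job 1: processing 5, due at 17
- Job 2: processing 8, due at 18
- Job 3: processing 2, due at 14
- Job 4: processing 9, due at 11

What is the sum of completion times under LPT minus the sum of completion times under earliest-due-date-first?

LPT (decreasing processing time): Job 4 Job 2 Job 1 Job 3.
Job 4: 0→9
Job 2: 9→17
Job 1: 17→22
Job 3: 22→24
Sum = 9+17+22+24 = 72.
EDD (increasing due date): Job 4 Job 3 Job 1 Job 2.
Job 4: 0→9
Job 3: 9→11
Job 1: 11→16
Job 2: 16→24
Sum = 9+11+16+24 = 60.
Difference = 72 − 60 = 12.

12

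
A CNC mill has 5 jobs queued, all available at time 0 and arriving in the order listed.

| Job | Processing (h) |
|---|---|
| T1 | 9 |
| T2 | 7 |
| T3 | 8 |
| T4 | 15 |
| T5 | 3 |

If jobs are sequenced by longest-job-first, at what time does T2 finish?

39

LPT (decreasing processing time): T4 T1 T3 T2 T5.
T4: 0→15
T1: 15→24
T3: 24→32
T2: 32→39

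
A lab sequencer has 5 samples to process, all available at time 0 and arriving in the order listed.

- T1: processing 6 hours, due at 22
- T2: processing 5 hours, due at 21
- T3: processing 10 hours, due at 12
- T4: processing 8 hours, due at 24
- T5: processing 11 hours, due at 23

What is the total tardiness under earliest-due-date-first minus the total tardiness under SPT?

-9

EDD (increasing due date): T3 T2 T1 T5 T4.
T3: 0→10, due 12, tardiness 0
T2: 10→15, due 21, tardiness 0
T1: 15→21, due 22, tardiness 0
T5: 21→32, due 23, tardiness 9
T4: 32→40, due 24, tardiness 16
Sum = 0+0+0+9+16 = 25.
SPT (increasing processing time): T2 T1 T4 T3 T5.
T2: 0→5, due 21, tardiness 0
T1: 5→11, due 22, tardiness 0
T4: 11→19, due 24, tardiness 0
T3: 19→29, due 12, tardiness 17
T5: 29→40, due 23, tardiness 17
Sum = 0+0+0+17+17 = 34.
Difference = 25 − 34 = -9.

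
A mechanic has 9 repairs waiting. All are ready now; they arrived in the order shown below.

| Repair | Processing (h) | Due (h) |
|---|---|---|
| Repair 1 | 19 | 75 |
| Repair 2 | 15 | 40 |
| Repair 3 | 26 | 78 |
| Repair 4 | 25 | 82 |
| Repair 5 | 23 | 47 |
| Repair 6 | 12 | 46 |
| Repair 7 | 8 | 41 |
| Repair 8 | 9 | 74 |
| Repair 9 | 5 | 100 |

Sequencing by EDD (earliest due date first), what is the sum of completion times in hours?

EDD (increasing due date): Repair 2 Repair 7 Repair 6 Repair 5 Repair 8 Repair 1 Repair 3 Repair 4 Repair 9.
Repair 2: 0→15
Repair 7: 15→23
Repair 6: 23→35
Repair 5: 35→58
Repair 8: 58→67
Repair 1: 67→86
Repair 3: 86→112
Repair 4: 112→137
Repair 9: 137→142
Sum = 15+23+35+58+67+86+112+137+142 = 675.

675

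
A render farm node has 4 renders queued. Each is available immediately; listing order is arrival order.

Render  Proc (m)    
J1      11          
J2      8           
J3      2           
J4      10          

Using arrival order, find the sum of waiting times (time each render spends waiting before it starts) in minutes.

FIFO (arrival order): J1 J2 J3 J4.
J1: waits 0, runs 0→11
J2: waits 11, runs 11→19
J3: waits 19, runs 19→21
J4: waits 21, runs 21→31
Sum = 0+11+19+21 = 51.

51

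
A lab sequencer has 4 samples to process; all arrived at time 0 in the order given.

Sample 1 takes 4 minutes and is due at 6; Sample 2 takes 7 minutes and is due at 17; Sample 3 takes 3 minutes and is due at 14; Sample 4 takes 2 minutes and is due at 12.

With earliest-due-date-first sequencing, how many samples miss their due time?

0

EDD (increasing due date): Sample 1 Sample 4 Sample 3 Sample 2.
Sample 1: 0→4, due 6, tardiness 0
Sample 4: 4→6, due 12, tardiness 0
Sample 3: 6→9, due 14, tardiness 0
Sample 2: 9→16, due 17, tardiness 0
Late samples: 0.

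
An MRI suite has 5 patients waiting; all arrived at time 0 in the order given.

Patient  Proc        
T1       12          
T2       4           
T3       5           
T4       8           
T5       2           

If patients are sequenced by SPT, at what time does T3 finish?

11

SPT (increasing processing time): T5 T2 T3 T4 T1.
T5: 0→2
T2: 2→6
T3: 6→11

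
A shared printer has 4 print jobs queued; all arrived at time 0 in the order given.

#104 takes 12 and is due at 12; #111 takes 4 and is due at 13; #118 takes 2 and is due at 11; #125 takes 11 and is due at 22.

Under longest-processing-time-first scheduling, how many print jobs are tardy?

3

LPT (decreasing processing time): #104 #125 #111 #118.
#104: 0→12, due 12, tardiness 0
#125: 12→23, due 22, tardiness 1
#111: 23→27, due 13, tardiness 14
#118: 27→29, due 11, tardiness 18
Late print jobs: 3.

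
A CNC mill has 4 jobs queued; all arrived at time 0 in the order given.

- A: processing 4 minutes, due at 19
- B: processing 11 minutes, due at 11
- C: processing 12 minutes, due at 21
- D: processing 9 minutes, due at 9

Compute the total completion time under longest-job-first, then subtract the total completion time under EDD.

14

LPT (decreasing processing time): C B D A.
C: 0→12
B: 12→23
D: 23→32
A: 32→36
Sum = 12+23+32+36 = 103.
EDD (increasing due date): D B A C.
D: 0→9
B: 9→20
A: 20→24
C: 24→36
Sum = 9+20+24+36 = 89.
Difference = 103 − 89 = 14.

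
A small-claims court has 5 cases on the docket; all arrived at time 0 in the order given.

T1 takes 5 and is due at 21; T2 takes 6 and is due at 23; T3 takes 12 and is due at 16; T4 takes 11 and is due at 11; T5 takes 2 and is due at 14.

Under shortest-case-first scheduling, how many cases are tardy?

SPT (increasing processing time): T5 T1 T2 T4 T3.
T5: 0→2, due 14, tardiness 0
T1: 2→7, due 21, tardiness 0
T2: 7→13, due 23, tardiness 0
T4: 13→24, due 11, tardiness 13
T3: 24→36, due 16, tardiness 20
Late cases: 2.

2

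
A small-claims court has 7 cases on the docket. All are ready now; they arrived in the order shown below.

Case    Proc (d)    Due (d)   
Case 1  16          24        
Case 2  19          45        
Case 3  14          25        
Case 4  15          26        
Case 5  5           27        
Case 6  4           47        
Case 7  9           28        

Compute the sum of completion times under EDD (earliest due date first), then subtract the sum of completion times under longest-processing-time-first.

EDD (increasing due date): Case 1 Case 3 Case 4 Case 5 Case 7 Case 2 Case 6.
Case 1: 0→16
Case 3: 16→30
Case 4: 30→45
Case 5: 45→50
Case 7: 50→59
Case 2: 59→78
Case 6: 78→82
Sum = 16+30+45+50+59+78+82 = 360.
LPT (decreasing processing time): Case 2 Case 1 Case 4 Case 3 Case 7 Case 5 Case 6.
Case 2: 0→19
Case 1: 19→35
Case 4: 35→50
Case 3: 50→64
Case 7: 64→73
Case 5: 73→78
Case 6: 78→82
Sum = 19+35+50+64+73+78+82 = 401.
Difference = 360 − 401 = -41.

-41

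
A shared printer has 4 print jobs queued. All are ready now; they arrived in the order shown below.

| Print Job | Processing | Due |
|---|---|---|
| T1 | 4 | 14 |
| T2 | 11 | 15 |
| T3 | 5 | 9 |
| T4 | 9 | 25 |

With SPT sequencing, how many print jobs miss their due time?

1

SPT (increasing processing time): T1 T3 T4 T2.
T1: 0→4, due 14, tardiness 0
T3: 4→9, due 9, tardiness 0
T4: 9→18, due 25, tardiness 0
T2: 18→29, due 15, tardiness 14
Late print jobs: 1.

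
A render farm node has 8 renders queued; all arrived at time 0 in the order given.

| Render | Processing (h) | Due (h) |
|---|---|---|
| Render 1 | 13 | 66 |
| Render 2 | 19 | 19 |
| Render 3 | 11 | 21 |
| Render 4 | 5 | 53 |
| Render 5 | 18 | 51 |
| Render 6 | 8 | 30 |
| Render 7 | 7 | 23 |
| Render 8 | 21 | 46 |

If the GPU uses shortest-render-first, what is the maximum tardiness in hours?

SPT (increasing processing time): Render 4 Render 7 Render 6 Render 3 Render 1 Render 5 Render 2 Render 8.
Render 4: 0→5, due 53, tardiness 0
Render 7: 5→12, due 23, tardiness 0
Render 6: 12→20, due 30, tardiness 0
Render 3: 20→31, due 21, tardiness 10
Render 1: 31→44, due 66, tardiness 0
Render 5: 44→62, due 51, tardiness 11
Render 2: 62→81, due 19, tardiness 62
Render 8: 81→102, due 46, tardiness 56
Maximum = 62.

62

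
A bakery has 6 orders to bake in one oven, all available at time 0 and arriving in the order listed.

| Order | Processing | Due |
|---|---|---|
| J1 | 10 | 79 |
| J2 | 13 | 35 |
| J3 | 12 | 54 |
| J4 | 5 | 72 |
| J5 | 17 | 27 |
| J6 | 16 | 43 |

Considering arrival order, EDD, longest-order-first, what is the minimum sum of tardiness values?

FIFO (arrival order): J1 J2 J3 J4 J5 J6.
J1: 0→10, due 79, tardiness 0
J2: 10→23, due 35, tardiness 0
J3: 23→35, due 54, tardiness 0
J4: 35→40, due 72, tardiness 0
J5: 40→57, due 27, tardiness 30
J6: 57→73, due 43, tardiness 30
Sum = 0+0+0+0+30+30 = 60.
EDD (increasing due date): J5 J2 J6 J3 J4 J1.
J5: 0→17, due 27, tardiness 0
J2: 17→30, due 35, tardiness 0
J6: 30→46, due 43, tardiness 3
J3: 46→58, due 54, tardiness 4
J4: 58→63, due 72, tardiness 0
J1: 63→73, due 79, tardiness 0
Sum = 0+0+3+4+0+0 = 7.
LPT (decreasing processing time): J5 J6 J2 J3 J1 J4.
J5: 0→17, due 27, tardiness 0
J6: 17→33, due 43, tardiness 0
J2: 33→46, due 35, tardiness 11
J3: 46→58, due 54, tardiness 4
J1: 58→68, due 79, tardiness 0
J4: 68→73, due 72, tardiness 1
Sum = 0+0+11+4+0+1 = 16.
FIFO 60, EDD 7, LPT 16 → minimum 7.

7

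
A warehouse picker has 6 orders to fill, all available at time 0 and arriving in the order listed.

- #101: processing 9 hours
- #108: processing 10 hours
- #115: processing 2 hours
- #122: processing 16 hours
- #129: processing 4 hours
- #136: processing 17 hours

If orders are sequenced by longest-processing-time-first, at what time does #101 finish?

LPT (decreasing processing time): #136 #122 #108 #101 #129 #115.
#136: 0→17
#122: 17→33
#108: 33→43
#101: 43→52

52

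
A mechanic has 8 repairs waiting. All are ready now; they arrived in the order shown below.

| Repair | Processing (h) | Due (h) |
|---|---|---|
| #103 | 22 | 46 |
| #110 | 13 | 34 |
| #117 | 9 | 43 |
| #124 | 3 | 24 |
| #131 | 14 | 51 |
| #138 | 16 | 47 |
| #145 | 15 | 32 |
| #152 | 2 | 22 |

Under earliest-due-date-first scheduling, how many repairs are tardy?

EDD (increasing due date): #152 #124 #145 #110 #117 #103 #138 #131.
#152: 0→2, due 22, tardiness 0
#124: 2→5, due 24, tardiness 0
#145: 5→20, due 32, tardiness 0
#110: 20→33, due 34, tardiness 0
#117: 33→42, due 43, tardiness 0
#103: 42→64, due 46, tardiness 18
#138: 64→80, due 47, tardiness 33
#131: 80→94, due 51, tardiness 43
Late repairs: 3.

3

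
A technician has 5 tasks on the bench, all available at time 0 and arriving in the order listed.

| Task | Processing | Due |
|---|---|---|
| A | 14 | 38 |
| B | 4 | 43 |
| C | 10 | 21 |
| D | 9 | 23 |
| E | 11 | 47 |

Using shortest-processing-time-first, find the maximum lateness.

SPT (increasing processing time): B D C E A.
B: 0→4, due 43, lateness -39
D: 4→13, due 23, lateness -10
C: 13→23, due 21, lateness 2
E: 23→34, due 47, lateness -13
A: 34→48, due 38, lateness 10
Maximum = 10.

10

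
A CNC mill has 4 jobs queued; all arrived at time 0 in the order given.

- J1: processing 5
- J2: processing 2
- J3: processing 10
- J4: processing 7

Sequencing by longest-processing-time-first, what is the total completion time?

LPT (decreasing processing time): J3 J4 J1 J2.
J3: 0→10
J4: 10→17
J1: 17→22
J2: 22→24
Sum = 10+17+22+24 = 73.

73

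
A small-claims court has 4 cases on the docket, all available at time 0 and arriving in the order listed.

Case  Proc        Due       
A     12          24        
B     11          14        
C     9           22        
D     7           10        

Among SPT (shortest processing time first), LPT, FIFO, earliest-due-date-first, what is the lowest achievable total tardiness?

24

SPT (increasing processing time): D C B A.
D: 0→7, due 10, tardiness 0
C: 7→16, due 22, tardiness 0
B: 16→27, due 14, tardiness 13
A: 27→39, due 24, tardiness 15
Sum = 0+0+13+15 = 28.
LPT (decreasing processing time): A B C D.
A: 0→12, due 24, tardiness 0
B: 12→23, due 14, tardiness 9
C: 23→32, due 22, tardiness 10
D: 32→39, due 10, tardiness 29
Sum = 0+9+10+29 = 48.
FIFO (arrival order): A B C D.
A: 0→12, due 24, tardiness 0
B: 12→23, due 14, tardiness 9
C: 23→32, due 22, tardiness 10
D: 32→39, due 10, tardiness 29
Sum = 0+9+10+29 = 48.
EDD (increasing due date): D B C A.
D: 0→7, due 10, tardiness 0
B: 7→18, due 14, tardiness 4
C: 18→27, due 22, tardiness 5
A: 27→39, due 24, tardiness 15
Sum = 0+4+5+15 = 24.
SPT 28, LPT 48, FIFO 48, EDD 24 → minimum 24.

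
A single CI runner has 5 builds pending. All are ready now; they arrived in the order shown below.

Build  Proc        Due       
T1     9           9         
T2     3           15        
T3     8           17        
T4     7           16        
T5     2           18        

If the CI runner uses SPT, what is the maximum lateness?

20

SPT (increasing processing time): T5 T2 T4 T3 T1.
T5: 0→2, due 18, lateness -16
T2: 2→5, due 15, lateness -10
T4: 5→12, due 16, lateness -4
T3: 12→20, due 17, lateness 3
T1: 20→29, due 9, lateness 20
Maximum = 20.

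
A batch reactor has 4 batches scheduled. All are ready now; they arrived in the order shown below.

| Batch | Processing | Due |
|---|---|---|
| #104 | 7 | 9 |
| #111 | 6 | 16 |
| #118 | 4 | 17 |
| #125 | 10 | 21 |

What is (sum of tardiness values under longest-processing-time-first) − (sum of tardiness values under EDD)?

19

LPT (decreasing processing time): #125 #104 #111 #118.
#125: 0→10, due 21, tardiness 0
#104: 10→17, due 9, tardiness 8
#111: 17→23, due 16, tardiness 7
#118: 23→27, due 17, tardiness 10
Sum = 0+8+7+10 = 25.
EDD (increasing due date): #104 #111 #118 #125.
#104: 0→7, due 9, tardiness 0
#111: 7→13, due 16, tardiness 0
#118: 13→17, due 17, tardiness 0
#125: 17→27, due 21, tardiness 6
Sum = 0+0+0+6 = 6.
Difference = 25 − 6 = 19.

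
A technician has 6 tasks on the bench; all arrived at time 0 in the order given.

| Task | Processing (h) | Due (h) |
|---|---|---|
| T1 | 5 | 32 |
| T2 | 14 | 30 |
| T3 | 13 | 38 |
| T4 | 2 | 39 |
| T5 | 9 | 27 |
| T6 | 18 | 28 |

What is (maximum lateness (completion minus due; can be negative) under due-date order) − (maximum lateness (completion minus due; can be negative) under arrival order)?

EDD (increasing due date): T5 T6 T2 T1 T3 T4.
T5: 0→9, due 27, lateness -18
T6: 9→27, due 28, lateness -1
T2: 27→41, due 30, lateness 11
T1: 41→46, due 32, lateness 14
T3: 46→59, due 38, lateness 21
T4: 59→61, due 39, lateness 22
Maximum = 22.
FIFO (arrival order): T1 T2 T3 T4 T5 T6.
T1: 0→5, due 32, lateness -27
T2: 5→19, due 30, lateness -11
T3: 19→32, due 38, lateness -6
T4: 32→34, due 39, lateness -5
T5: 34→43, due 27, lateness 16
T6: 43→61, due 28, lateness 33
Maximum = 33.
Difference = 22 − 33 = -11.

-11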